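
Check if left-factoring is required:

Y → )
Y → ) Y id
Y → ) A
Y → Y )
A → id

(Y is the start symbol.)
Yes, Y has productions with common prefix ')'

Left-factoring is needed when two productions for the same non-terminal
share a common prefix on the right-hand side.

Productions for Y:
  Y → )
  Y → ) Y id
  Y → ) A
  Y → Y )

Found common prefix ')' in productions for Y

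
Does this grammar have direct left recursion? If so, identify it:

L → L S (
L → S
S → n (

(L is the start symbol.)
Yes, L is left-recursive

Direct left recursion occurs when N → N α for some non-terminal N (the right-hand side begins with the left-hand side itself).

L → L S (: LEFT RECURSIVE (starts with L)
L → S: starts with S
S → n (: starts with n

The grammar has direct left recursion on: L.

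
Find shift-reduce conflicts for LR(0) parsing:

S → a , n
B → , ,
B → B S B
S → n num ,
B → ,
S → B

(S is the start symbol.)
Yes — I1: [B → , .] vs [B → , . ,]; I2: [S → B .] vs [B → . ,]; I11: [B → B S B .] vs [B → . ,]

Augment with S' → S and build the canonical LR(0) collection (I0 = CLOSURE({[S' → . S]}), then GOTO on every symbol after a dot until no new states appear). It has 13 states:
  I0: { [B → . , ,], [B → . ,], [B → . B S B], [S → . B], [S → . a , n], [S → . n num ,], [S' → . S] }  — shift
  I1: { [B → , . ,], [B → , .] }  — shift, reduce
  I2: { [B → . , ,], [B → . ,], [B → . B S B], [B → B . S B], [S → . B], [S → . a , n], [S → . n num ,], [S → B .] }  — shift, reduce
  I3: { [S' → S .] }  — accept
  I4: { [S → a . , n] }  — shift
  I5: { [S → n . num ,] }  — shift
  I6: { [S → n num . ,] }  — shift
  I7: { [S → n num , .] }  — reduce
  I8: { [S → a , . n] }  — shift
  I9: { [S → a , n .] }  — reduce
  I10: { [B → . , ,], [B → . ,], [B → . B S B], [B → B S . B] }  — shift
  I11: { [B → . , ,], [B → . ,], [B → . B S B], [B → B . S B], [B → B S B .], [S → . B], [S → . a , n], [S → . n num ,] }  — shift, reduce
  I12: { [B → , , .] }  — reduce

I1 contains reduce item [B → , .] and shift item [B → , . ,] — shift-reduce conflict.
I2 contains reduce item [S → B .] and shift items [B → . ,], [B → . , ,], [S → . a , n], [S → . n num ,] — shift-reduce conflict.
I11 contains reduce item [B → B S B .] and shift items [B → . ,], [B → . , ,], [S → . a , n], [S → . n num ,] — shift-reduce conflict.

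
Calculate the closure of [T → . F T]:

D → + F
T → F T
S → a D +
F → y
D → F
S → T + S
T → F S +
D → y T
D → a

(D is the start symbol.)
{ [F → . y], [T → . F T] }

To compute CLOSURE, for each item [A → α.Bβ] where B is a non-terminal, add [B → .γ] for all productions B → γ; repeat for the newly added items until nothing changes.

Start with: [T → . F T]
  [T → . F T] has the dot before F: add [F → . y]
No further items can be added.

CLOSURE = { [F → . y], [T → . F T] }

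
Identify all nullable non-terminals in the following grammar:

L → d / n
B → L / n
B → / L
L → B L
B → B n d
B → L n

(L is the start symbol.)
A non-terminal is nullable if it can derive ε (the empty string): either it has an ε-production, or it has a production whose right-hand side consists entirely of nullable non-terminals.

There are no ε-productions, so no non-terminal can derive ε.
No non-terminals are nullable.

Answer: None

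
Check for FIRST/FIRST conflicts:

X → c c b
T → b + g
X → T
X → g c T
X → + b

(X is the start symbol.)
A FIRST/FIRST conflict occurs when two productions N → α and N → β for the same non-terminal have FIRST(α) ∩ FIRST(β) ≠ ∅ (with ε ∈ FIRST of a nullable right-hand side, so two nullable alternatives also conflict).

FIRST sets of the non-terminals at (or reachable through a nullable prefix from) the front of some alternative:
  FIRST(T) = { 'b' }

Productions for X:
  X → c c b: FIRST = { 'c' }
  X → T: FIRST = { 'b' }
  X → g c T: FIRST = { 'g' }
  X → + b: FIRST = { '+' }
T has only one production, so no FIRST/FIRST conflict is possible there.

All alternatives of each non-terminal have pairwise disjoint FIRST sets.

Answer: No FIRST/FIRST conflicts.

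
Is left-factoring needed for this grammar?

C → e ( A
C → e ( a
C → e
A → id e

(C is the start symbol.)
Left-factoring is needed when two productions for the same non-terminal
share a common prefix on the right-hand side.

Productions for C:
  C → e ( A
  C → e ( a
  C → e

Found common prefix 'e' in productions for C

Answer: Yes, C has productions with common prefix 'e'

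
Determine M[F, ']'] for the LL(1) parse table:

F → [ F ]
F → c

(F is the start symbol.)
Empty (error entry)

To find M[F, ']'], we find productions for F where ']' is in the predict set (PREDICT(N → α) = (FIRST(α) \ {ε}) ∪ (FOLLOW(N) if α ⇒* ε)).

F → [ F ]: PREDICT = { '[' }
F → c: PREDICT = { 'c' }

M[F, ']'] is empty (no production applies)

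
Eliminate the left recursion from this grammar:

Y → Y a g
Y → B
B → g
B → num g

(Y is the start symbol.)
Y is directly left-recursive. The standard transformation for
  A → A α₁ | ... | A α_m | β₁ | ... | β_n
is
  A  → β₁ A' | ... | β_n A'
  A' → α₁ A' | ... | α_m A' | ε

Y → B becomes Y → B Y'
Y → Y a g becomes Y' → a g Y'
Add Y' → ε

Productions for other non-terminals are unchanged:
  B → g
  B → num g

Resulting grammar:
Y → B Y'
Y' → a g Y'
Y' → ε
B → g
B → num g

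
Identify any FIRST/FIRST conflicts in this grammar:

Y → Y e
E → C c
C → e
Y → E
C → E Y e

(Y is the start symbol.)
A FIRST/FIRST conflict occurs when two productions N → α and N → β for the same non-terminal have FIRST(α) ∩ FIRST(β) ≠ ∅ (with ε ∈ FIRST of a nullable right-hand side, so two nullable alternatives also conflict).

FIRST sets of the non-terminals at (or reachable through a nullable prefix from) the front of some alternative:
  FIRST(Y) = { 'e' }
  FIRST(E) = { 'e' }

Productions for Y:
  Y → Y e: FIRST = { 'e' }
  Y → E: FIRST = { 'e' }
Productions for C:
  C → e: FIRST = { 'e' }
  C → E Y e: FIRST = { 'e' }
E has only one production, so no FIRST/FIRST conflict is possible there.

Conflict for Y: Y → Y e and Y → E
  Overlap: { 'e' }
Conflict for C: C → e and C → E Y e
  Overlap: { 'e' }

Answer: Yes. Y → Y e / Y → E on { 'e' }; C → e / C → E Y e on { 'e' }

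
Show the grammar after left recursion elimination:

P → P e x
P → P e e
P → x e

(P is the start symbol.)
P → x e P'
P' → e x P'
P' → e e P'
P' → ε

P is directly left-recursive. The standard transformation for
  A → A α₁ | ... | A α_m | β₁ | ... | β_n
is
  A  → β₁ A' | ... | β_n A'
  A' → α₁ A' | ... | α_m A' | ε

P → x e becomes P → x e P'
P → P e x becomes P' → e x P'
P → P e e becomes P' → e e P'
Add P' → ε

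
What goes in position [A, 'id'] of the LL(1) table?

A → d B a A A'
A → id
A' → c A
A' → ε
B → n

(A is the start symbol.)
A → id

To find M[A, 'id'], we find productions for A where 'id' is in the predict set (PREDICT(N → α) = (FIRST(α) \ {ε}) ∪ (FOLLOW(N) if α ⇒* ε)).

A → d B a A A': PREDICT = { 'd' }
A → id: PREDICT = { 'id' }
  'id' is in predict set, so this production goes in M[A, 'id']

M[A, 'id'] = A → id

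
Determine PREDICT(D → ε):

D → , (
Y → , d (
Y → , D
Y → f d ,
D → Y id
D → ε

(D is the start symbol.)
PREDICT(D → ε) = (FIRST(RHS) \ {ε}) ∪ (FOLLOW(D) if ε ∈ FIRST(RHS), i.e. RHS ⇒* ε)
The right-hand side is ε (FIRST(ε) = { ε }), so the predict set is FOLLOW(D) = { $, 'id' }
PREDICT(D → ε) = { $, 'id' }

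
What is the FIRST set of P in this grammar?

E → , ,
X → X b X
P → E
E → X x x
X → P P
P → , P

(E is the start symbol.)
To compute FIRST(P), examine every production with P on the left-hand side, reading each right-hand side left to right until a non-nullable symbol is reached.

FIRST sets of the other non-terminals involved (by the same procedure, iterated to a fixed point):
  FIRST(E) = { ',' }

From P → E:
  - E is a non-terminal: add FIRST(E) \ {ε} = { ',' }
    E is not nullable, so stop
From P → , P:
  - ',' is a terminal: add ',' and stop

Collecting: FIRST(P) = { ',' }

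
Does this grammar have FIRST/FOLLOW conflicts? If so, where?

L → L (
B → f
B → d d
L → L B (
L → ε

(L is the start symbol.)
A FIRST/FOLLOW conflict occurs when a non-terminal N has a nullable alternative N → β (β ⇒* ε) and another alternative N → α with FIRST(α) ∩ FOLLOW(N) ≠ ∅: on such a lookahead the parser cannot decide between expanding α and letting N vanish via β.

Nullable non-terminals: L.
FIRST sets used below: FIRST(L) = { '(', 'd', 'f', ε }, FIRST(B) = { 'd', 'f' }

L: nullable alternative(s) L → ε; FOLLOW(L) = { $, '(', 'd', 'f' }
  L → L (: FIRST \ {ε} = { '(', 'd', 'f' } — overlaps FOLLOW(L) on { '(', 'd', 'f' }: CONFLICT
  L → L B (: FIRST \ {ε} = { '(', 'd', 'f' } — overlaps FOLLOW(L) on { '(', 'd', 'f' }: CONFLICT
  L → ε: FIRST \ {ε} = { } — this is the only nullable alternative, skip

B has no nullable alternative, so no FIRST/FOLLOW check is needed there.

So the grammar has 2 FIRST/FOLLOW conflicts (marked CONFLICT above).

Answer: Yes. L → L '(' with FOLLOW(L) on { '(', 'd', 'f' }; L → L B '(' with FOLLOW(L) on { '(', 'd', 'f' }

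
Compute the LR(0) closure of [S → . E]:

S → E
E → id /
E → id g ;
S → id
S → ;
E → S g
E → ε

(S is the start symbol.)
{ [E → . S g], [E → . id /], [E → . id g ;], [E → .], [S → . ;], [S → . E], [S → . id] }

Start with: [S → . E]
  [S → . E] has the dot before E: add [E → . id /], [E → . id g ;], [E → . S g], [E → .]
  [E → . S g] has the dot before S: add [S → . id], [S → . ;]
No further items can be added.

CLOSURE = { [E → . S g], [E → . id /], [E → . id g ;], [E → .], [S → . ;], [S → . E], [S → . id] }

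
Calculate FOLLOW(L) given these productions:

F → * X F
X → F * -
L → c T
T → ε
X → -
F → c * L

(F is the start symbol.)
{ $, '*' }

In F → c * L: L is at the end, add FOLLOW(F)

The FOLLOW sets referred to above (computed the same way, to a fixed point):
  FOLLOW(F) = { $, '*' }

Taking the union: FOLLOW(L) = { $, '*' }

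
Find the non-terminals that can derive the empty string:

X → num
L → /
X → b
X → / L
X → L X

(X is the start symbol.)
None

A non-terminal is nullable if it can derive ε (the empty string): either it has an ε-production, or it has a production whose right-hand side consists entirely of nullable non-terminals.

There are no ε-productions, so no non-terminal can derive ε.
No non-terminals are nullable.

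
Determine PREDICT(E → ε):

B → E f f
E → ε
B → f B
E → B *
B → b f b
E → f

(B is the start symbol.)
{ 'f' }

PREDICT(E → ε) = (FIRST(RHS) \ {ε}) ∪ (FOLLOW(E) if ε ∈ FIRST(RHS), i.e. RHS ⇒* ε)
The right-hand side is ε (FIRST(ε) = { ε }), so the predict set is FOLLOW(E) = { 'f' }
PREDICT(E → ε) = { 'f' }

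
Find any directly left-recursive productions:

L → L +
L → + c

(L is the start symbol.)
L → L +: LEFT RECURSIVE (starts with L)
L → + c: starts with '+'

The grammar has direct left recursion on: L.

Answer: Yes, L is left-recursive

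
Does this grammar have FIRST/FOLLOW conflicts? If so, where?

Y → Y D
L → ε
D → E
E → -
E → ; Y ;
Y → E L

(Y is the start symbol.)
A FIRST/FOLLOW conflict occurs when a non-terminal N has a nullable alternative N → β (β ⇒* ε) and another alternative N → α with FIRST(α) ∩ FOLLOW(N) ≠ ∅: on such a lookahead the parser cannot decide between expanding α and letting N vanish via β.

Nullable non-terminals: L.
L has a nullable alternative but only one production, so nothing to check.

D, E, Y have no nullable alternative, so no FIRST/FOLLOW check is needed there.

No FIRST/FOLLOW conflicts found.

Answer: No FIRST/FOLLOW conflicts.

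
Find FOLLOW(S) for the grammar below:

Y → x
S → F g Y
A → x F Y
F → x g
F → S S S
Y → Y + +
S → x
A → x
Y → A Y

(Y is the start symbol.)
{ 'g', 'x' }

In F → S S S: S is followed by S S, add FIRST(S S) \ {ε} = { 'x' }
In F → S S S: S is followed by S, add FIRST(S) \ {ε} = { 'x' }
In F → S S S: S is at the end, add FOLLOW(F)

The FOLLOW sets referred to above (computed the same way, to a fixed point):
  FOLLOW(F) = { 'g', 'x' }

Taking the union: FOLLOW(S) = { 'g', 'x' }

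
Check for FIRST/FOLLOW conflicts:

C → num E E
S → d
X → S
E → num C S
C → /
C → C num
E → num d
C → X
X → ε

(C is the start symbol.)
Yes. C → num E E with FOLLOW(C) on { 'num' }; C → C num with FOLLOW(C) on { 'd', 'num' }; X → S with FOLLOW(X) on { 'd' }

A FIRST/FOLLOW conflict occurs when a non-terminal N has a nullable alternative N → β (β ⇒* ε) and another alternative N → α with FIRST(α) ∩ FOLLOW(N) ≠ ∅: on such a lookahead the parser cannot decide between expanding α and letting N vanish via β.

Nullable non-terminals: C, X.
FIRST sets used below: FIRST(C) = { '/', 'd', 'num', ε }, FIRST(X) = { 'd', ε }, FIRST(S) = { 'd' }

C: nullable alternative(s) C → X; FOLLOW(C) = { $, 'd', 'num' }
  C → num E E: FIRST \ {ε} = { 'num' } — overlaps FOLLOW(C) on { 'num' }: CONFLICT
  C → /: FIRST \ {ε} = { '/' } — disjoint from FOLLOW(C)
  C → C num: FIRST \ {ε} = { '/', 'd', 'num' } — overlaps FOLLOW(C) on { 'd', 'num' }: CONFLICT
  C → X: FIRST \ {ε} = { 'd' } — this is the only nullable alternative, skip

X: nullable alternative(s) X → ε; FOLLOW(X) = { $, 'd', 'num' }
  X → S: FIRST \ {ε} = { 'd' } — overlaps FOLLOW(X) on { 'd' }: CONFLICT
  X → ε: FIRST \ {ε} = { } — this is the only nullable alternative, skip

E, S have no nullable alternative, so no FIRST/FOLLOW check is needed there.

So the grammar has 3 FIRST/FOLLOW conflicts (marked CONFLICT above).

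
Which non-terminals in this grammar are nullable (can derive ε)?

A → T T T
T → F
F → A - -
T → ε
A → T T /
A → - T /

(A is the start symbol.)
{ 'A', 'T' }

ε-productions: T → ε
So T is immediately nullable.
A → T T T: every symbol on the right is nullable, so A is nullable too.
No further non-terminal can be added: every production for the remaining non-terminals contains a terminal or a non-nullable non-terminal.
Nullable = { 'A', 'T' }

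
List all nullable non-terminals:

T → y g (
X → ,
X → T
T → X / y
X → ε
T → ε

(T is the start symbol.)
ε-productions: X → ε, T → ε
So X, T are immediately nullable.
Every non-terminal is now nullable.
Nullable = { 'T', 'X' }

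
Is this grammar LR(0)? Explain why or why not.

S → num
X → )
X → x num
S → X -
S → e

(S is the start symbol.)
A grammar is LR(0) if no state in the canonical LR(0) collection has:
  - both a shift item (dot before a terminal) and a complete item (shift-reduce conflict), or
  - two or more complete items (reduce-reduce conflict; the accept item [S' → S .] counts as a complete item here).

Augment with S' → S and build the canonical LR(0) collection (I0 = CLOSURE({[S' → . S]}), then GOTO on every symbol after a dot until no new states appear). It has 9 states:
  I0: { [S → . X -], [S → . e], [S → . num], [S' → . S], [X → . )], [X → . x num] }  — shift
  I1: { [X → ) .] }  — reduce
  I2: { [S' → S .] }  — accept
  I3: { [S → X . -] }  — shift
  I4: { [S → e .] }  — reduce
  I5: { [S → num .] }  — reduce
  I6: { [X → x . num] }  — shift
  I7: { [X → x num .] }  — reduce
  I8: { [S → X - .] }  — reduce

Every state is either a pure shift/goto state or contains exactly one complete item and nothing to shift — no conflicts. The grammar is LR(0).

Answer: Yes, the grammar is LR(0)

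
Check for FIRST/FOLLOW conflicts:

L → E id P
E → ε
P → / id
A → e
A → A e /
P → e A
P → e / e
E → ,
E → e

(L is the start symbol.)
No FIRST/FOLLOW conflicts.

A FIRST/FOLLOW conflict occurs when a non-terminal N has a nullable alternative N → β (β ⇒* ε) and another alternative N → α with FIRST(α) ∩ FOLLOW(N) ≠ ∅: on such a lookahead the parser cannot decide between expanding α and letting N vanish via β.

Nullable non-terminals: E.

E: nullable alternative(s) E → ε; FOLLOW(E) = { 'id' }
  E → ε: FIRST \ {ε} = { } — this is the only nullable alternative, skip
  E → ,: FIRST \ {ε} = { ',' } — disjoint from FOLLOW(E)
  E → e: FIRST \ {ε} = { 'e' } — disjoint from FOLLOW(E)

A, L, P have no nullable alternative, so no FIRST/FOLLOW check is needed there.

No FIRST/FOLLOW conflicts found.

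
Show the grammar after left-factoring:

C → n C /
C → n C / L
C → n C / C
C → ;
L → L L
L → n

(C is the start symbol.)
C → n C / C'
C' → ε
C' → L
C' → C
C → ;
L → L L
L → n

Left-factoring transforms A → αβ₁ | αβ₂ into A → αA' and A' → β₁ | β₂
(α is the longest common prefix among the alternatives). Repeat until
no nonterminal has two alternatives with a common prefix.

Round 1: C has alternatives sharing prefix 'n C /'. Introduce C': C → n C / C'
  Add: C' → ε
  Add: C' → L
  Add: C' → C

No remaining common prefixes — done.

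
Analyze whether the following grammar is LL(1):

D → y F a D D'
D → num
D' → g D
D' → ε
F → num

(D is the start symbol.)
A grammar is LL(1) if for each non-terminal N with multiple productions, the predict sets of those productions are pairwise disjoint, where PREDICT(N → α) = (FIRST(α) \ {ε}) ∪ (FOLLOW(N) if α ⇒* ε).

Relevant sets:
  FOLLOW(D') = { $, 'g' }

For D:
  PREDICT(D → y F a D D') = { 'y' }
  PREDICT(D → num) = { 'num' }
For D':
  PREDICT(D' → g D) = { 'g' }
  PREDICT(D' → ε) = { $, 'g' }
F has a single production, so nothing to check there.

Conflict found: Predict set conflict for D': { 'g' }
The grammar is NOT LL(1).

Answer: No. Predict set conflict for D': { 'g' }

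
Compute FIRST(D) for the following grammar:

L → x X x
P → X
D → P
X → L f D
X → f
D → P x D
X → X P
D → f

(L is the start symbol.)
{ 'f', 'x' }

To compute FIRST(D), examine every production with D on the left-hand side, reading each right-hand side left to right until a non-nullable symbol is reached.

FIRST sets of the other non-terminals involved (by the same procedure, iterated to a fixed point):
  FIRST(P) = { 'f', 'x' }

From D → P:
  - P is a non-terminal: add FIRST(P) \ {ε} = { 'f', 'x' }
    P is not nullable, so stop
From D → P x D:
  - P is a non-terminal: add FIRST(P) \ {ε} = { 'f', 'x' }
    P is not nullable, so stop
From D → f:
  - f is a terminal: add 'f' and stop

Collecting: FIRST(D) = { 'f', 'x' }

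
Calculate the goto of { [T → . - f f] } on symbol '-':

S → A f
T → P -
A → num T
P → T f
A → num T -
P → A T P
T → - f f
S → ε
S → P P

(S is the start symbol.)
GOTO(I, '-') = CLOSURE({ [A → αX.β] : [A → α.Xβ] ∈ I, X = '-' })

Items with dot before '-', with the dot advanced:
  [T → . - f f] → [T → - . f f]
Closure adds nothing (no advanced item has the dot before a non-terminal).

GOTO = { [T → - . f f] }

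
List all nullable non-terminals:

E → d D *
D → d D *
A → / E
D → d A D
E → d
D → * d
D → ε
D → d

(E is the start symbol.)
{ 'D' }

A non-terminal is nullable if it can derive ε (the empty string): either it has an ε-production, or it has a production whose right-hand side consists entirely of nullable non-terminals.

ε-productions: D → ε
So D is immediately nullable.
No further non-terminal can be added: every production for the remaining non-terminals contains a terminal or a non-nullable non-terminal.
Nullable = { 'D' }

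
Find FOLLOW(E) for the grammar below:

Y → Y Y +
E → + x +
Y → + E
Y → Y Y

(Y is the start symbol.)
To compute FOLLOW(E), find every occurrence of E on a right-hand side N → α E β: add FIRST(β) \ {ε}, and if β is empty or nullable also add FOLLOW(N). Iterate to a fixed point.

In Y → + E: E is at the end, add FOLLOW(Y)

The FOLLOW sets referred to above (computed the same way, to a fixed point):
  FOLLOW(Y) = { $, '+' }

Taking the union: FOLLOW(E) = { $, '+' }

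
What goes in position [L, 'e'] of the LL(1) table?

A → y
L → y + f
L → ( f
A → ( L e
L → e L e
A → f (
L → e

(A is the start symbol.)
L → e L e, L → e

To find M[L, 'e'], we find productions for L where 'e' is in the predict set (PREDICT(N → α) = (FIRST(α) \ {ε}) ∪ (FOLLOW(N) if α ⇒* ε)).

L → y + f: PREDICT = { 'y' }
L → ( f: PREDICT = { '(' }
L → e L e: PREDICT = { 'e' }
  'e' is in predict set, so this production goes in M[L, 'e']
L → e: PREDICT = { 'e' }
  'e' is in predict set, so this production goes in M[L, 'e']

M[L, 'e'] = L → e L e, L → e  (a multiply-defined cell — the grammar is not LL(1))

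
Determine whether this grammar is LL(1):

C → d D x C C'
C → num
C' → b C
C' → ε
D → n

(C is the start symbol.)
Relevant sets:
  FOLLOW(C') = { $, 'b' }

For C:
  PREDICT(C → d D x C C') = { 'd' }
  PREDICT(C → num) = { 'num' }
For C':
  PREDICT(C' → b C) = { 'b' }
  PREDICT(C' → ε) = { $, 'b' }
D has a single production, so nothing to check there.

Conflict found: Predict set conflict for C': { 'b' }
The grammar is NOT LL(1).

Answer: No. Predict set conflict for C': { 'b' }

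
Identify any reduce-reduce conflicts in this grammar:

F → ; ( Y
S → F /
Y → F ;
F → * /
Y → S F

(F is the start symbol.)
No reduce-reduce conflicts

A reduce-reduce conflict occurs when an LR(0) state has two complete items [A → α .] and [B → β .] — both call for a reduction, and with no lookahead the parser cannot choose between them.

Augment with F' → F and build the canonical LR(0) collection (I0 = CLOSURE({[F' → . F]}), then GOTO on every symbol after a dot until no new states appear). It has 12 states:
  I0: { [F → . * /], [F → . ; ( Y], [F' → . F] }  — shift
  I1: { [F → * . /] }  — shift
  I2: { [F → ; . ( Y] }  — shift
  I3: { [F' → F .] }  — accept
  I4: { [F → . * /], [F → . ; ( Y], [F → ; ( . Y], [S → . F /], [Y → . F ;], [Y → . S F] }  — shift
  I5: { [S → F . /], [Y → F . ;] }  — shift
  I6: { [F → . * /], [F → . ; ( Y], [Y → S . F] }  — shift
  I7: { [F → ; ( Y .] }  — reduce
  I8: { [Y → S F .] }  — reduce
  I9: { [S → F / .] }  — reduce
  I10: { [Y → F ; .] }  — reduce
  I11: { [F → * / .] }  — reduce

No state contains more than one complete item.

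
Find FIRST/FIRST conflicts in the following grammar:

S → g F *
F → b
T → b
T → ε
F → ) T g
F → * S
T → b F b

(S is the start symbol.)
A FIRST/FIRST conflict occurs when two productions N → α and N → β for the same non-terminal have FIRST(α) ∩ FIRST(β) ≠ ∅ (with ε ∈ FIRST of a nullable right-hand side, so two nullable alternatives also conflict).

Productions for F:
  F → b: FIRST = { 'b' }
  F → ) T g: FIRST = { ')' }
  F → * S: FIRST = { '*' }
Productions for T:
  T → b: FIRST = { 'b' }
  T → ε: FIRST = { ε }
  T → b F b: FIRST = { 'b' }
S has only one production, so no FIRST/FIRST conflict is possible there.

Conflict for T: T → b and T → b F b
  Overlap: { 'b' }

Answer: Yes. T → b / T → b F b on { 'b' }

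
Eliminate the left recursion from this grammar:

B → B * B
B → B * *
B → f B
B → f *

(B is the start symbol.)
B → f B B'
B → f * B'
B' → * B B'
B' → * * B'
B' → ε

B is directly left-recursive. The standard transformation for
  A → A α₁ | ... | A α_m | β₁ | ... | β_n
is
  A  → β₁ A' | ... | β_n A'
  A' → α₁ A' | ... | α_m A' | ε

B → f B becomes B → f B B'
B → f * becomes B → f * B'
B → B * B becomes B' → * B B'
B → B * * becomes B' → * * B'
Add B' → ε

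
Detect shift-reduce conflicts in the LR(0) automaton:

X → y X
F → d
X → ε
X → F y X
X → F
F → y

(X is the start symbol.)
Augment with X' → X and build the canonical LR(0) collection (I0 = CLOSURE({[X' → . X]}), then GOTO on every symbol after a dot until no new states appear). It has 8 states:
  I0: { [F → . d], [F → . y], [X → . F y X], [X → . F], [X → . y X], [X → .], [X' → . X] }  — shift, reduce
  I1: { [X → F . y X], [X → F .] }  — shift, reduce
  I2: { [X' → X .] }  — accept
  I3: { [F → d .] }  — reduce
  I4: { [F → . d], [F → . y], [F → y .], [X → . F y X], [X → . F], [X → . y X], [X → .], [X → y . X] }  — shift, 2 reduces
  I5: { [X → y X .] }  — reduce
  I6: { [F → . d], [F → . y], [X → . F y X], [X → . F], [X → . y X], [X → .], [X → F y . X] }  — shift, reduce
  I7: { [X → F y X .] }  — reduce

I0 contains reduce item [X → .] and shift items [F → . d], [F → . y], [X → . y X] — shift-reduce conflict.
I1 contains reduce item [X → F .] and shift item [X → F . y X] — shift-reduce conflict.
I4 contains reduce items [F → y .], [X → .] and shift items [F → . d], [F → . y], [X → . y X] — shift-reduce conflict.
I6 contains reduce item [X → .] and shift items [F → . d], [F → . y], [X → . y X] — shift-reduce conflict.

Answer: Yes — I0: [X → .] vs [F → . d]; I1: [X → F .] vs [X → F . y X]; I4: [F → y .] vs [F → . d]; I6: [X → .] vs [F → . d]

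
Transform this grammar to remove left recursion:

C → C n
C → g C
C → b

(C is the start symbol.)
C is directly left-recursive. The standard transformation for
  A → A α₁ | ... | A α_m | β₁ | ... | β_n
is
  A  → β₁ A' | ... | β_n A'
  A' → α₁ A' | ... | α_m A' | ε

C → g C becomes C → g C C'
C → b becomes C → b C'
C → C n becomes C' → n C'
Add C' → ε

Resulting grammar:
C → g C C'
C → b C'
C' → n C'
C' → ε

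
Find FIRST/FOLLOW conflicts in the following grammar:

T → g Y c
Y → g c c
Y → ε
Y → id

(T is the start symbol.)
No FIRST/FOLLOW conflicts.

Nullable non-terminals: Y.

Y: nullable alternative(s) Y → ε; FOLLOW(Y) = { 'c' }
  Y → g c c: FIRST \ {ε} = { 'g' } — disjoint from FOLLOW(Y)
  Y → ε: FIRST \ {ε} = { } — this is the only nullable alternative, skip
  Y → id: FIRST \ {ε} = { 'id' } — disjoint from FOLLOW(Y)

T has no nullable alternative, so no FIRST/FOLLOW check is needed there.

No FIRST/FOLLOW conflicts found.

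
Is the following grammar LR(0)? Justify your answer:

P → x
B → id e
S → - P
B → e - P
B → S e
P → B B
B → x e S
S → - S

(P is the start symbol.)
Augment with P' → P and build the canonical LR(0) collection (I0 = CLOSURE({[P' → . P]}), then GOTO on every symbol after a dot until no new states appear). It has 18 states:
  I0: { [B → . S e], [B → . e - P], [B → . id e], [B → . x e S], [P → . B B], [P → . x], [P' → . P], [S → . - P], [S → . - S] }  — shift
  I1: { [B → . S e], [B → . e - P], [B → . id e], [B → . x e S], [P → . B B], [P → . x], [S → - . P], [S → - . S], [S → . - P], [S → . - S] }  — shift
  I2: { [B → . S e], [B → . e - P], [B → . id e], [B → . x e S], [P → B . B], [S → . - P], [S → . - S] }  — shift
  I3: { [P' → P .] }  — accept
  I4: { [B → S . e] }  — shift
  I5: { [B → e . - P] }  — shift
  I6: { [B → id . e] }  — shift
  I7: { [B → x . e S], [P → x .] }  — shift, reduce
  I8: { [B → x e . S], [S → . - P], [S → . - S] }  — shift
  I9: { [B → x e S .] }  — reduce
  I10: { [B → id e .] }  — reduce
  I11: { [B → . S e], [B → . e - P], [B → . id e], [B → . x e S], [B → e - . P], [P → . B B], [P → . x], [S → . - P], [S → . - S] }  — shift
  I12: { [B → e - P .] }  — reduce
  I13: { [B → S e .] }  — reduce
  I14: { [P → B B .] }  — reduce
  I15: { [B → x . e S] }  — shift
  I16: { [S → - P .] }  — reduce
  I17: { [B → S . e], [S → - S .] }  — shift, reduce

Conflict in state I7:
  Shift-reduce conflict between [P → x .] and [B → x . e S]
So the grammar is NOT LR(0).

Answer: No. Shift-reduce conflict between [P → x .] and [B → x . e S]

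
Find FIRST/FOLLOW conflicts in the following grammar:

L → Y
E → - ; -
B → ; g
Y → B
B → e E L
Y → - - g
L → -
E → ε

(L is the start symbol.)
Yes. E → '-' ';' '-' with FOLLOW(E) on { '-' }

A FIRST/FOLLOW conflict occurs when a non-terminal N has a nullable alternative N → β (β ⇒* ε) and another alternative N → α with FIRST(α) ∩ FOLLOW(N) ≠ ∅: on such a lookahead the parser cannot decide between expanding α and letting N vanish via β.

Nullable non-terminals: E.

E: nullable alternative(s) E → ε; FOLLOW(E) = { '-', ';', 'e' }
  E → - ; -: FIRST \ {ε} = { '-' } — overlaps FOLLOW(E) on { '-' }: CONFLICT
  E → ε: FIRST \ {ε} = { } — this is the only nullable alternative, skip

B, L, Y have no nullable alternative, so no FIRST/FOLLOW check is needed there.

So the grammar has 1 FIRST/FOLLOW conflict (marked CONFLICT above).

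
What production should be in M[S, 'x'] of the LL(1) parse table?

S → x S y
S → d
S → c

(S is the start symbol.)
S → x S y

To find M[S, 'x'], we find productions for S where 'x' is in the predict set (PREDICT(N → α) = (FIRST(α) \ {ε}) ∪ (FOLLOW(N) if α ⇒* ε)).

S → x S y: PREDICT = { 'x' }
  'x' is in predict set, so this production goes in M[S, 'x']
S → d: PREDICT = { 'd' }
S → c: PREDICT = { 'c' }

M[S, 'x'] = S → x S y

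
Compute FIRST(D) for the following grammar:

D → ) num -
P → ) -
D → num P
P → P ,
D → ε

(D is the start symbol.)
{ ')', 'num', ε }

To compute FIRST(D), examine every production with D on the left-hand side, reading each right-hand side left to right until a non-nullable symbol is reached.

From D → ) num -:
  - ')' is a terminal: add ')' and stop
From D → num P:
  - num is a terminal: add 'num' and stop
From D → ε:
  - ε-production, so ε ∈ FIRST(D)

Collecting: FIRST(D) = { ')', 'num', ε }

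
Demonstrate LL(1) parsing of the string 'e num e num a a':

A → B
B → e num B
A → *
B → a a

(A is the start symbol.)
LL(1) parsing maintains a stack (initially the start symbol over $) and the input. At each step: if the stack top is a terminal, match it against the current input token; if it is a non-terminal N, replace it with the RHS of M[N, lookahead] (the unique production whose predict set contains the lookahead).

Stack is shown with the top on the left.

Stack      Input              Action
------------------------------------
A $        e num e num a a $  output A → B
B $        e num e num a a $  output B → e num B
e num B $  e num e num a a $  match 'e'
num B $    num e num a a $    match 'num'
B $        e num a a $        output B → e num B
e num B $  e num a a $        match 'e'
num B $    num a a $          match 'num'
B $        a a $              output B → a a
a a $      a a $              match 'a'
a $        a $                match 'a'
$          $                  accept

The string is accepted.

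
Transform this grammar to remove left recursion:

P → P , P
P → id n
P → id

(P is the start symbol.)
P → id n P'
P → id P'
P' → , P P'
P' → ε

P is directly left-recursive. The standard transformation for
  A → A α₁ | ... | A α_m | β₁ | ... | β_n
is
  A  → β₁ A' | ... | β_n A'
  A' → α₁ A' | ... | α_m A' | ε

P → id n becomes P → id n P'
P → id becomes P → id P'
P → P , P becomes P' → , P P'
Add P' → ε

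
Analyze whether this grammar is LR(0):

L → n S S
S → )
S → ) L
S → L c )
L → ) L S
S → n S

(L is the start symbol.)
No. Shift-reduce conflict between [S → ) .] and [L → . ) L S]

Augment with L' → L and build the canonical LR(0) collection (I0 = CLOSURE({[L' → . L]}), then GOTO on every symbol after a dot until no new states appear). It has 15 states:
  I0: { [L → . ) L S], [L → . n S S], [L' → . L] }  — shift
  I1: { [L → ) . L S], [L → . ) L S], [L → . n S S] }  — shift
  I2: { [L' → L .] }  — accept
  I3: { [L → . ) L S], [L → . n S S], [L → n . S S], [S → . ) L], [S → . )], [S → . L c )], [S → . n S] }  — shift
  I4: { [L → ) . L S], [L → . ) L S], [L → . n S S], [S → ) . L], [S → ) .] }  — shift, reduce
  I5: { [S → L . c )] }  — shift
  I6: { [L → . ) L S], [L → . n S S], [L → n S . S], [S → . ) L], [S → . )], [S → . L c )], [S → . n S] }  — shift
  I7: { [L → . ) L S], [L → . n S S], [L → n . S S], [S → . ) L], [S → . )], [S → . L c )], [S → . n S], [S → n . S] }  — shift
  I8: { [L → . ) L S], [L → . n S S], [L → n S . S], [S → . ) L], [S → . )], [S → . L c )], [S → . n S], [S → n S .] }  — shift, reduce
  I9: { [L → n S S .] }  — reduce
  I10: { [S → L c . )] }  — shift
  I11: { [S → L c ) .] }  — reduce
  I12: { [L → ) L . S], [L → . ) L S], [L → . n S S], [S → ) L .], [S → . ) L], [S → . )], [S → . L c )], [S → . n S] }  — shift, reduce
  I13: { [L → ) L S .] }  — reduce
  I14: { [L → ) L . S], [L → . ) L S], [L → . n S S], [S → . ) L], [S → . )], [S → . L c )], [S → . n S] }  — shift

Conflict in state I4:
  Shift-reduce conflict between [S → ) .] and [L → . ) L S]
So the grammar is NOT LR(0).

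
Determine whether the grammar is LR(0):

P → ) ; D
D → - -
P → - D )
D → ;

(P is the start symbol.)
A grammar is LR(0) if no state in the canonical LR(0) collection has:
  - both a shift item (dot before a terminal) and a complete item (shift-reduce conflict), or
  - two or more complete items (reduce-reduce conflict; the accept item [P' → P .] counts as a complete item here).

Augment with P' → P and build the canonical LR(0) collection (I0 = CLOSURE({[P' → . P]}), then GOTO on every symbol after a dot until no new states appear). It has 11 states:
  I0: { [P → . ) ; D], [P → . - D )], [P' → . P] }  — shift
  I1: { [P → ) . ; D] }  — shift
  I2: { [D → . - -], [D → . ;], [P → - . D )] }  — shift
  I3: { [P' → P .] }  — accept
  I4: { [D → - . -] }  — shift
  I5: { [D → ; .] }  — reduce
  I6: { [P → - D . )] }  — shift
  I7: { [P → - D ) .] }  — reduce
  I8: { [D → - - .] }  — reduce
  I9: { [D → . - -], [D → . ;], [P → ) ; . D] }  — shift
  I10: { [P → ) ; D .] }  — reduce

Every state is either a pure shift/goto state or contains exactly one complete item and nothing to shift — no conflicts. The grammar is LR(0).

Answer: Yes, the grammar is LR(0)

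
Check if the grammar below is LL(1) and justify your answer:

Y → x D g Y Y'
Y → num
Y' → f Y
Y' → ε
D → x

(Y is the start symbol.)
Relevant sets:
  FOLLOW(Y') = { $, 'f' }

For Y:
  PREDICT(Y → x D g Y Y') = { 'x' }
  PREDICT(Y → num) = { 'num' }
For Y':
  PREDICT(Y' → f Y) = { 'f' }
  PREDICT(Y' → ε) = { $, 'f' }
D has a single production, so nothing to check there.

Conflict found: Predict set conflict for Y': { 'f' }
The grammar is NOT LL(1).

Answer: No. Predict set conflict for Y': { 'f' }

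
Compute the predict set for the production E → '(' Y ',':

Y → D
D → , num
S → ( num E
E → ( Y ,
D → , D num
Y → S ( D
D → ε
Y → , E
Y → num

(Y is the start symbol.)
PREDICT(E → '(' Y ',') = (FIRST(RHS) \ {ε}) ∪ (FOLLOW(E) if ε ∈ FIRST(RHS), i.e. RHS ⇒* ε)
FIRST('(' Y ',') = { '(' }
ε ∉ FIRST('(' Y ','), so FOLLOW(E) is not added.
PREDICT(E → '(' Y ',') = { '(' }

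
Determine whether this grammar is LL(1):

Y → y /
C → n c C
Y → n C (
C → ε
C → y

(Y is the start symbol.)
Yes, the grammar is LL(1).

Relevant sets:
  FOLLOW(C) = { '(' }

For Y:
  PREDICT(Y → y '/') = { 'y' }
  PREDICT(Y → n C '(') = { 'n' }
For C:
  PREDICT(C → n c C) = { 'n' }
  PREDICT(C → ε) = { '(' }
  PREDICT(C → y) = { 'y' }

All predict sets are disjoint. The grammar IS LL(1).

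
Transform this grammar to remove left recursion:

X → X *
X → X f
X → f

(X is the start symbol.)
X → f X'
X' → * X'
X' → f X'
X' → ε

X is directly left-recursive. The standard transformation for
  A → A α₁ | ... | A α_m | β₁ | ... | β_n
is
  A  → β₁ A' | ... | β_n A'
  A' → α₁ A' | ... | α_m A' | ε

X → f becomes X → f X'
X → X * becomes X' → * X'
X → X f becomes X' → f X'
Add X' → ε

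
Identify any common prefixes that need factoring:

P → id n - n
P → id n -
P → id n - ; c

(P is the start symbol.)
Yes, P has productions with common prefix 'id n -'

Left-factoring is needed when two productions for the same non-terminal
share a common prefix on the right-hand side.

Productions for P:
  P → id n - n
  P → id n -
  P → id n - ; c

Found common prefix 'id n -' in productions for P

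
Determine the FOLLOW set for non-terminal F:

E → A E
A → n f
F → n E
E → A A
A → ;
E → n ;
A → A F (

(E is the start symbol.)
{ '(' }

To compute FOLLOW(F), find every occurrence of F on a right-hand side N → α F β: add FIRST(β) \ {ε}, and if β is empty or nullable also add FOLLOW(N). Iterate to a fixed point.

In A → A F (: F is followed by '(', add FIRST('(') \ {ε} = { '(' }

Taking the union: FOLLOW(F) = { '(' }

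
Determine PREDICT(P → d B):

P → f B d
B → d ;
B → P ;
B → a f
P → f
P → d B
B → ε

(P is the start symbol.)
{ 'd' }

PREDICT(P → d B) = (FIRST(RHS) \ {ε}) ∪ (FOLLOW(P) if ε ∈ FIRST(RHS), i.e. RHS ⇒* ε)
FIRST(d B) = { 'd' }
ε ∉ FIRST(d B), so FOLLOW(P) is not added.
PREDICT(P → d B) = { 'd' }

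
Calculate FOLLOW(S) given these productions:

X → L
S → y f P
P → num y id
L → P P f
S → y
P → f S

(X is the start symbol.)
{ 'f', 'num' }

In P → f S: S is at the end, add FOLLOW(P)

The FOLLOW sets referred to above (computed the same way, to a fixed point):
  FOLLOW(P) = { 'f', 'num' }

Taking the union: FOLLOW(S) = { 'f', 'num' }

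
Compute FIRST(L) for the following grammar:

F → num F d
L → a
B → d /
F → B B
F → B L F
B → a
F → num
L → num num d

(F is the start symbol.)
{ 'a', 'num' }

From L → a:
  - a is a terminal: add 'a' and stop
From L → num num d:
  - num is a terminal: add 'num' and stop

Collecting: FIRST(L) = { 'a', 'num' }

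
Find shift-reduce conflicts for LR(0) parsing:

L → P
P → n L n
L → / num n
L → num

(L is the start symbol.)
No shift-reduce conflicts

Augment with L' → L and build the canonical LR(0) collection (I0 = CLOSURE({[L' → . L]}), then GOTO on every symbol after a dot until no new states appear). It has 10 states:
  I0: { [L → . / num n], [L → . P], [L → . num], [L' → . L], [P → . n L n] }  — shift
  I1: { [L → / . num n] }  — shift
  I2: { [L' → L .] }  — accept
  I3: { [L → P .] }  — reduce
  I4: { [L → . / num n], [L → . P], [L → . num], [P → . n L n], [P → n . L n] }  — shift
  I5: { [L → num .] }  — reduce
  I6: { [P → n L . n] }  — shift
  I7: { [P → n L n .] }  — reduce
  I8: { [L → / num . n] }  — shift
  I9: { [L → / num n .] }  — reduce

No state contains both a complete item and a shift item.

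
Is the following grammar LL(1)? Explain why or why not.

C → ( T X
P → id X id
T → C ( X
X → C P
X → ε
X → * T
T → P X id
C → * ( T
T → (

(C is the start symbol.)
A grammar is LL(1) if for each non-terminal N with multiple productions, the predict sets of those productions are pairwise disjoint, where PREDICT(N → α) = (FIRST(α) \ {ε}) ∪ (FOLLOW(N) if α ⇒* ε).

Relevant sets:
  FIRST(C) = { '(', '*' }
  FIRST(P) = { 'id' }
  FOLLOW(X) = { $, '(', '*', 'id' }

For C:
  PREDICT(C → '(' T X) = { '(' }
  PREDICT(C → '*' '(' T) = { '*' }
For T:
  PREDICT(T → C '(' X) = { '(', '*' }
  PREDICT(T → P X id) = { 'id' }
  PREDICT(T → '(') = { '(' }
For X:
  PREDICT(X → C P) = { '(', '*' }
  PREDICT(X → ε) = { $, '(', '*', 'id' }
  PREDICT(X → '*' T) = { '*' }
P has a single production, so nothing to check there.

Conflict found: Predict set conflict for T: { '(' }
The grammar is NOT LL(1).

Answer: No. Predict set conflict for T: { '(' }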